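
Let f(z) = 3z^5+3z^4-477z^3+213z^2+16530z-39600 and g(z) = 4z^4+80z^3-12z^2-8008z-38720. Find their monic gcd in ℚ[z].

z^3+9z^2-102z-880

Euclidean algorithm in ℚ[z]:
  3z^5+3z^4-477z^3+213z^2+16530z-39600 = ((3/4)z-57/4)(4z^4+80z^3-12z^2-8008z-38720) + (672z^3+6048z^2-68544z-591360)
  4z^4+80z^3-12z^2-8008z-38720 = ((1/168)z+11/168)(672z^3+6048z^2-68544z-591360) + (0)
Last nonzero remainder: 672z^3+6048z^2-68544z-591360. Dividing through by 672 gives the monic gcd z^3+9z^2-102z-880.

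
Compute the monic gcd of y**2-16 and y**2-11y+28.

Euclidean algorithm in ℚ[y]:
  y**2-16 = (y**2-11y+28) + (11y-44)
  y**2-11y+28 = ((1/11)y-7/11)(11y-44) + (0)
Last nonzero remainder: 11y-44. Dividing through by 11 gives the monic gcd y-4.

y-4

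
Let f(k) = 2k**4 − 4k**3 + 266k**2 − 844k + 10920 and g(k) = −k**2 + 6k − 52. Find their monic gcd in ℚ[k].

By polynomial division,
  2k**4 − 4k**3 + 266k**2 − 844k + 10920 = (−2k**2 − 8k − 210)(−k**2 + 6k − 52) + (0)
Last nonzero remainder: −k**2 + 6k − 52. Dividing through by −1 gives the monic gcd k**2 − 6k + 52.

k**2 − 6k + 52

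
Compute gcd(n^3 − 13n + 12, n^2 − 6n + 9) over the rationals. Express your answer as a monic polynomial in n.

n − 3

Euclidean algorithm in ℚ[n]:
  n^3 − 13n + 12 = (n + 6)(n^2 − 6n + 9) + (14n − 42)
  n^2 − 6n + 9 = ((1/14)n − 3/14)(14n − 42) + (0)
Last nonzero remainder: 14n − 42. Dividing through by 14 gives the monic gcd n − 3.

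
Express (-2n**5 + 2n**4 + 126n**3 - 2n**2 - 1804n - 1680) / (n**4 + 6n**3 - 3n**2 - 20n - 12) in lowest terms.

(-2n**3 + 16n**2 + 26n - 280)/(n**2 - n - 2)

Repeated division with remainder:
  -2n**5 + 2n**4 + 126n**3 - 2n**2 - 1804n - 1680 = (-2n + 14)(n**4 + 6n**3 - 3n**2 - 20n - 12) + (36n**3 - 1548n - 1512)
  n**4 + 6n**3 - 3n**2 - 20n - 12 = ((1/36)n + 1/6)(36n**3 - 1548n - 1512) + (40n**2 + 280n + 240)
  36n**3 - 1548n - 1512 = ((9/10)n - 63/10)(40n**2 + 280n + 240) + (0)
Last nonzero remainder: 40n**2 + 280n + 240. Dividing through by 40 gives the monic gcd n**2 + 7n + 6.
Cancel n**2 + 7n + 6 from numerator and denominator to get the reduced form.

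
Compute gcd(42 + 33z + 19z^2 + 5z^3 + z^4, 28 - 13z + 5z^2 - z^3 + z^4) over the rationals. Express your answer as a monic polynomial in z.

7 + 2z + z^2

Apply the Euclidean algorithm:
  z^4 + 5z^3 + 19z^2 + 33z + 42 = (z^4 - z^3 + 5z^2 - 13z + 28) + (6z^3 + 14z^2 + 46z + 14)
  z^4 - z^3 + 5z^2 - 13z + 28 = ((1/6)z - 5/9)(6z^3 + 14z^2 + 46z + 14) + ((46/9)z^2 + (92/9)z + 322/9)
  6z^3 + 14z^2 + 46z + 14 = ((27/23)z + 9/23)((46/9)z^2 + (92/9)z + 322/9) + (0)
Last nonzero remainder: (46/9)z^2 + (92/9)z + 322/9. Dividing through by 46/9 gives the monic gcd z^2 + 2z + 7.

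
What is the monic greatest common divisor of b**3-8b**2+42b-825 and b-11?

Euclidean algorithm in ℚ[b]:
  b**3-8b**2+42b-825 = (b**2+3b+75)(b-11) + (0)
The last nonzero remainder b-11 is already monic.

b-11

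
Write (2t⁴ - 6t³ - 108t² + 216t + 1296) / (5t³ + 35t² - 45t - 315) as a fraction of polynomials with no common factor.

(2t³ - 12t² - 72t + 432)/(5t² + 20t - 105)

By polynomial division,
  2t⁴ - 6t³ - 108t² + 216t + 1296 = ((2/5)t - 4)(5t³ + 35t² - 45t - 315) + (50t² + 162t + 36)
  5t³ + 35t² - 45t - 315 = ((1/10)t + 47/125)(50t² + 162t + 36) + (-(13689/125)t - 41067/125)
  50t² + 162t + 36 = (-(6250/13689)t - 500/4563)(-(13689/125)t - 41067/125) + (0)
Last nonzero remainder: -(13689/125)t - 41067/125. Dividing through by -13689/125 gives the monic gcd t + 3.
Cancel t + 3 from numerator and denominator to get the reduced form.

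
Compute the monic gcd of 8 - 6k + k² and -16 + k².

-4 + k

By polynomial division,
  k² - 6k + 8 = (k² - 16) + (-6k + 24)
  k² - 16 = (-(1/6)k - 2/3)(-6k + 24) + (0)
Last nonzero remainder: -6k + 24. Dividing through by -6 gives the monic gcd k - 4.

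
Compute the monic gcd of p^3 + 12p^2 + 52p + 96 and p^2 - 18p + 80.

1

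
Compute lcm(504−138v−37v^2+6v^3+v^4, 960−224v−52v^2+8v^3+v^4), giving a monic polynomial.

−20160+8544v+1156v^2−600v^3−41v^4+12v^5+v^6

Repeated division with remainder:
  v^4+6v^3−37v^2−138v+504 = (v^4+8v^3−52v^2−224v+960) + (−2v^3+15v^2+86v−456)
  v^4+8v^3−52v^2−224v+960 = (−(1/2)v−31/4)(−2v^3+15v^2+86v−456) + ((429/4)v^2+(429/2)v−2574)
  −2v^3+15v^2+86v−456 = (−(8/429)v+76/429)((429/4)v^2+(429/2)v−2574) + (0)
Last nonzero remainder: (429/4)v^2+(429/2)v−2574. Dividing through by 429/4 gives the monic gcd v^2+2v−24.
Then lcm(f, g) = f·g / gcd(f, g); expanding and making the result monic gives the answer.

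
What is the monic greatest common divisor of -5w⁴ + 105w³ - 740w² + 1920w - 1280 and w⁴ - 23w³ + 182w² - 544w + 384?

w³ - 17w² + 80w - 64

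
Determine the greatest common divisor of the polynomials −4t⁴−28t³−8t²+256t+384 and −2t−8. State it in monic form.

t+4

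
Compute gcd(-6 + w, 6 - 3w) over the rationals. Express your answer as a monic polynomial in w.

Euclidean algorithm in ℚ[w]:
  w - 6 = (-1/3)(-3w + 6) + (-4)
  -3w + 6 = ((3/4)w - 3/2)(-4) + (0)
The last nonzero remainder is the constant -4, so the polynomials are coprime and gcd = 1.

1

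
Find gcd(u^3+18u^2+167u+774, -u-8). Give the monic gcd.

1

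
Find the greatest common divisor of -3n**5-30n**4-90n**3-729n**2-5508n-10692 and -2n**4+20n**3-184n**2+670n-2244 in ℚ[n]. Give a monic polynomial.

n**2-5n+33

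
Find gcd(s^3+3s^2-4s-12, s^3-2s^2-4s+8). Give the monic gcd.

s^2-4

Apply the Euclidean algorithm:
  s^3+3s^2-4s-12 = (s^3-2s^2-4s+8) + (5s^2-20)
  s^3-2s^2-4s+8 = ((1/5)s-2/5)(5s^2-20) + (0)
Last nonzero remainder: 5s^2-20. Dividing through by 5 gives the monic gcd s^2-4.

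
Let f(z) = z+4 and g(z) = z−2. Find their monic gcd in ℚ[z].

1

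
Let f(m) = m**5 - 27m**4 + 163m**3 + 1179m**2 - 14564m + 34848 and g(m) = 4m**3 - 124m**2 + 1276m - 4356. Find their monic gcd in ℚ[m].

m**3 - 31m**2 + 319m - 1089

Repeated division with remainder:
  m**5 - 27m**4 + 163m**3 + 1179m**2 - 14564m + 34848 = ((1/4)m**2 + m - 8)(4m**3 - 124m**2 + 1276m - 4356) + (0)
Last nonzero remainder: 4m**3 - 124m**2 + 1276m - 4356. Dividing through by 4 gives the monic gcd m**3 - 31m**2 + 319m - 1089.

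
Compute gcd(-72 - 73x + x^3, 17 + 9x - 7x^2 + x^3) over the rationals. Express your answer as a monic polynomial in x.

By polynomial division,
  x^3 - 73x - 72 = (x^3 - 7x^2 + 9x + 17) + (7x^2 - 82x - 89)
  x^3 - 7x^2 + 9x + 17 = ((1/7)x + 33/49)(7x^2 - 82x - 89) + ((3770/49)x + 3770/49)
  7x^2 - 82x - 89 = ((343/3770)x - 4361/3770)((3770/49)x + 3770/49) + (0)
Last nonzero remainder: (3770/49)x + 3770/49. Dividing through by 3770/49 gives the monic gcd x + 1.

1 + x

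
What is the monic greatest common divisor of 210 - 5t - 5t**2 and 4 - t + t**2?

1

By polynomial division,
  -5t**2 - 5t + 210 = (-5)(t**2 - t + 4) + (-10t + 230)
  t**2 - t + 4 = (-(1/10)t - 11/5)(-10t + 230) + (510)
  -10t + 230 = (-(1/51)t + 23/51)(510) + (0)
The last nonzero remainder is the constant 510, so the polynomials are coprime and gcd = 1.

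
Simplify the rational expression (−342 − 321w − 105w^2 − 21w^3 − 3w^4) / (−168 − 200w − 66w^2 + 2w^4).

Repeated division with remainder:
  −3w^4 − 21w^3 − 105w^2 − 321w − 342 = (−3/2)(2w^4 − 66w^2 − 200w − 168) + (−21w^3 − 204w^2 − 621w − 594)
  2w^4 − 66w^2 − 200w − 168 = (−(2/21)w + 136/147)(−21w^3 − 204w^2 − 621w − 594) + ((3116/49)w^2 + (15580/49)w + 18696/49)
  −21w^3 − 204w^2 − 621w − 594 = (−(1029/3116)w − 4851/3116)((3116/49)w^2 + (15580/49)w + 18696/49) + (0)
Last nonzero remainder: (3116/49)w^2 + (15580/49)w + 18696/49. Dividing through by 3116/49 gives the monic gcd w^2 + 5w + 6.
Cancel w^2 + 5w + 6 from numerator and denominator to get the reduced form.

(−57 − 6w − 3w^2)/(−28 − 10w + 2w^2)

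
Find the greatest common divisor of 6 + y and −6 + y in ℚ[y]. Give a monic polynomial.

Euclidean algorithm in ℚ[y]:
  y + 6 = (y − 6) + (12)
  y − 6 = ((1/12)y − 1/2)(12) + (0)
The last nonzero remainder is the constant 12, so the polynomials are coprime and gcd = 1.

1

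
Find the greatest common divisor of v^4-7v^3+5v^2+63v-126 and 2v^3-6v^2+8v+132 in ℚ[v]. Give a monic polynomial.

Repeated division with remainder:
  v^4-7v^3+5v^2+63v-126 = ((1/2)v-2)(2v^3-6v^2+8v+132) + (-11v^2+13v+138)
  2v^3-6v^2+8v+132 = (-(2/11)v+40/121)(-11v^2+13v+138) + ((3484/121)v+10452/121)
  -11v^2+13v+138 = (-(1331/3484)v+2783/1742)((3484/121)v+10452/121) + (0)
Last nonzero remainder: (3484/121)v+10452/121. Dividing through by 3484/121 gives the monic gcd v+3.

v+3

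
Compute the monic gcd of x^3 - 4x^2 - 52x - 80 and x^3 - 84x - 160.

x^2 - 8x - 20

By polynomial division,
  x^3 - 4x^2 - 52x - 80 = (x^3 - 84x - 160) + (-4x^2 + 32x + 80)
  x^3 - 84x - 160 = (-(1/4)x - 2)(-4x^2 + 32x + 80) + (0)
Last nonzero remainder: -4x^2 + 32x + 80. Dividing through by -4 gives the monic gcd x^2 - 8x - 20.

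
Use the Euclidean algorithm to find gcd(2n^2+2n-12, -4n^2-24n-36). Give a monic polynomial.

n+3

By polynomial division,
  2n^2+2n-12 = (-1/2)(-4n^2-24n-36) + (-10n-30)
  -4n^2-24n-36 = ((2/5)n+6/5)(-10n-30) + (0)
Last nonzero remainder: -10n-30. Dividing through by -10 gives the monic gcd n+3.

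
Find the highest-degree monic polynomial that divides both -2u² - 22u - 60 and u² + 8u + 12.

u + 6

Euclidean algorithm in ℚ[u]:
  -2u² - 22u - 60 = (-2)(u² + 8u + 12) + (-6u - 36)
  u² + 8u + 12 = (-(1/6)u - 1/3)(-6u - 36) + (0)
Last nonzero remainder: -6u - 36. Dividing through by -6 gives the monic gcd u + 6.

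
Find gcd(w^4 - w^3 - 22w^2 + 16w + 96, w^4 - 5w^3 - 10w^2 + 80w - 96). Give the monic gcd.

w^3 - 3w^2 - 16w + 48

By polynomial division,
  w^4 - w^3 - 22w^2 + 16w + 96 = (w^4 - 5w^3 - 10w^2 + 80w - 96) + (4w^3 - 12w^2 - 64w + 192)
  w^4 - 5w^3 - 10w^2 + 80w - 96 = ((1/4)w - 1/2)(4w^3 - 12w^2 - 64w + 192) + (0)
Last nonzero remainder: 4w^3 - 12w^2 - 64w + 192. Dividing through by 4 gives the monic gcd w^3 - 3w^2 - 16w + 48.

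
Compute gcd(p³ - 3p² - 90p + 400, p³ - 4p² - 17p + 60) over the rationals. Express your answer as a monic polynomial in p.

p - 5

Apply the Euclidean algorithm:
  p³ - 3p² - 90p + 400 = (p³ - 4p² - 17p + 60) + (p² - 73p + 340)
  p³ - 4p² - 17p + 60 = (p + 69)(p² - 73p + 340) + (4680p - 23400)
  p² - 73p + 340 = ((1/4680)p - 17/1170)(4680p - 23400) + (0)
Last nonzero remainder: 4680p - 23400. Dividing through by 4680 gives the monic gcd p - 5.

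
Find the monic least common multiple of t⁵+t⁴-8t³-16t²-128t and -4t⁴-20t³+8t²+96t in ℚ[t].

t⁷+2t⁶-13t⁵-30t⁴-96t³-32t²+768t

Apply the Euclidean algorithm:
  t⁵+t⁴-8t³-16t²-128t = (-(1/4)t+1)(-4t⁴-20t³+8t²+96t) + (14t³-224t)
  -4t⁴-20t³+8t²+96t = (-(2/7)t-10/7)(14t³-224t) + (-56t²-224t)
  14t³-224t = (-(1/4)t+1)(-56t²-224t) + (0)
Last nonzero remainder: -56t²-224t. Dividing through by -56 gives the monic gcd t²+4t.
Then lcm(f, g) = f·g / gcd(f, g); expanding and making the result monic gives the answer.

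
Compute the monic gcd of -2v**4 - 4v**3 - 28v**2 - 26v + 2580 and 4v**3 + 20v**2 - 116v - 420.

By polynomial division,
  -2v**4 - 4v**3 - 28v**2 - 26v + 2580 = (-(1/2)v + 3/2)(4v**3 + 20v**2 - 116v - 420) + (-116v**2 - 62v + 3210)
  4v**3 + 20v**2 - 116v - 420 = (-(1/29)v - 259/1682)(-116v**2 - 62v + 3210) + (-(12495/841)v + 62475/841)
  -116v**2 - 62v + 3210 = ((97556/12495)v + 179974/4165)(-(12495/841)v + 62475/841) + (0)
Last nonzero remainder: -(12495/841)v + 62475/841. Dividing through by -12495/841 gives the monic gcd v - 5.

v - 5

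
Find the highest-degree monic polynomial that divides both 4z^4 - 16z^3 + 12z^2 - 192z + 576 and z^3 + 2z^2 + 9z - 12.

z^2 + 3z + 12

Apply the Euclidean algorithm:
  4z^4 - 16z^3 + 12z^2 - 192z + 576 = (4z - 24)(z^3 + 2z^2 + 9z - 12) + (24z^2 + 72z + 288)
  z^3 + 2z^2 + 9z - 12 = ((1/24)z - 1/24)(24z^2 + 72z + 288) + (0)
Last nonzero remainder: 24z^2 + 72z + 288. Dividing through by 24 gives the monic gcd z^2 + 3z + 12.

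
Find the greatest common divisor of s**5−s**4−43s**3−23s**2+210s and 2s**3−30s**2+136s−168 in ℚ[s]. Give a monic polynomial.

s**2−9s+14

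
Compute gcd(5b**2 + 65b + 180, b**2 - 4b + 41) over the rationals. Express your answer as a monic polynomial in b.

By polynomial division,
  5b**2 + 65b + 180 = (5)(b**2 - 4b + 41) + (85b - 25)
  b**2 - 4b + 41 = ((1/85)b - 63/1445)(85b - 25) + (11534/289)
  85b - 25 = ((24565/11534)b - 7225/11534)(11534/289) + (0)
The last nonzero remainder is the constant 11534/289, so the polynomials are coprime and gcd = 1.

1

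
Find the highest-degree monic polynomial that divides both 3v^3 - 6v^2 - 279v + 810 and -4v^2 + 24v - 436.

Repeated division with remainder:
  3v^3 - 6v^2 - 279v + 810 = (-(3/4)v - 3)(-4v^2 + 24v - 436) + (-534v - 498)
  -4v^2 + 24v - 436 = ((2/267)v - 1234/23763)(-534v - 498) + (-3658400/7921)
  -534v - 498 = ((2114907/1829200)v + 1972329/1829200)(-3658400/7921) + (0)
The last nonzero remainder is the constant -3658400/7921, so the polynomials are coprime and gcd = 1.

1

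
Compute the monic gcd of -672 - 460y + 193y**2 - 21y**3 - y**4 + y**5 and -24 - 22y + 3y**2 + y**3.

-4 - 3y + y**2

Euclidean algorithm in ℚ[y]:
  y**5 - y**4 - 21y**3 + 193y**2 - 460y - 672 = (y**2 - 4y + 13)(y**3 + 3y**2 - 22y - 24) + (90y**2 - 270y - 360)
  y**3 + 3y**2 - 22y - 24 = ((1/90)y + 1/15)(90y**2 - 270y - 360) + (0)
Last nonzero remainder: 90y**2 - 270y - 360. Dividing through by 90 gives the monic gcd y**2 - 3y - 4.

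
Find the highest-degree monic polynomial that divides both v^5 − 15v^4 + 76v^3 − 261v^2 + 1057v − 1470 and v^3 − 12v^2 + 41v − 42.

Repeated division with remainder:
  v^5 − 15v^4 + 76v^3 − 261v^2 + 1057v − 1470 = (v^2 − 3v − 1)(v^3 − 12v^2 + 41v − 42) + (−108v^2 + 972v − 1512)
  v^3 − 12v^2 + 41v − 42 = (−(1/108)v + 1/36)(−108v^2 + 972v − 1512) + (0)
Last nonzero remainder: −108v^2 + 972v − 1512. Dividing through by −108 gives the monic gcd v^2 − 9v + 14.

v^2 − 9v + 14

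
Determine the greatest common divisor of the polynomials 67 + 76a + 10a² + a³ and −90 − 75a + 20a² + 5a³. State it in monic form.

Apply the Euclidean algorithm:
  a³ + 10a² + 76a + 67 = (1/5)(5a³ + 20a² − 75a − 90) + (6a² + 91a + 85)
  5a³ + 20a² − 75a − 90 = ((5/6)a − 335/36)(6a² + 91a + 85) + ((25235/36)a + 25235/36)
  6a² + 91a + 85 = ((216/25235)a + 612/5047)((25235/36)a + 25235/36) + (0)
Last nonzero remainder: (25235/36)a + 25235/36. Dividing through by 25235/36 gives the monic gcd a + 1.

1 + a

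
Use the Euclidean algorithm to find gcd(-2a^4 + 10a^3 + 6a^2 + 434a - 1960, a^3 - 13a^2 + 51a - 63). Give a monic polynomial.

Repeated division with remainder:
  -2a^4 + 10a^3 + 6a^2 + 434a - 1960 = (-2a - 16)(a^3 - 13a^2 + 51a - 63) + (-100a^2 + 1124a - 2968)
  a^3 - 13a^2 + 51a - 63 = (-(1/100)a + 11/625)(-100a^2 + 1124a - 2968) + ((961/625)a - 6727/625)
  -100a^2 + 1124a - 2968 = (-(62500/961)a + 265000/961)((961/625)a - 6727/625) + (0)
Last nonzero remainder: (961/625)a - 6727/625. Dividing through by 961/625 gives the monic gcd a - 7.

a - 7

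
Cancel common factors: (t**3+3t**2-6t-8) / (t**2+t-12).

(t**2-t-2)/(t-3)

Repeated division with remainder:
  t**3+3t**2-6t-8 = (t+2)(t**2+t-12) + (4t+16)
  t**2+t-12 = ((1/4)t-3/4)(4t+16) + (0)
Last nonzero remainder: 4t+16. Dividing through by 4 gives the monic gcd t+4.
Cancel t+4 from numerator and denominator to get the reduced form.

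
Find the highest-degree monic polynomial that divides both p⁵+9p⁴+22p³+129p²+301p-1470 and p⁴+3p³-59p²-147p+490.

p³+10p²+11p-70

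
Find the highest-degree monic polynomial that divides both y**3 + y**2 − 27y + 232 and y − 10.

1

Repeated division with remainder:
  y**3 + y**2 − 27y + 232 = (y**2 + 11y + 83)(y − 10) + (1062)
  y − 10 = ((1/1062)y − 5/531)(1062) + (0)
The last nonzero remainder is the constant 1062, so the polynomials are coprime and gcd = 1.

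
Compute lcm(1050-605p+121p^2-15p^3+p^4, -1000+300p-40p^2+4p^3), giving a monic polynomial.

Apply the Euclidean algorithm:
  p^4-15p^3+121p^2-605p+1050 = ((1/4)p-5/4)(4p^3-40p^2+300p-1000) + (-4p^2+20p-200)
  4p^3-40p^2+300p-1000 = (-p+5)(-4p^2+20p-200) + (0)
Last nonzero remainder: -4p^2+20p-200. Dividing through by -4 gives the monic gcd p^2-5p+50.
Then lcm(f, g) = f·g / gcd(f, g); expanding and making the result monic gives the answer.

-5250+4075p-1210p^2+196p^3-20p^4+p^5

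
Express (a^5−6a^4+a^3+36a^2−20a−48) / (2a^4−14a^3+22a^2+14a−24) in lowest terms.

By polynomial division,
  a^5−6a^4+a^3+36a^2−20a−48 = ((1/2)a+1/2)(2a^4−14a^3+22a^2+14a−24) + (−3a^3+18a^2−15a−36)
  2a^4−14a^3+22a^2+14a−24 = (−(2/3)a+2/3)(−3a^3+18a^2−15a−36) + (0)
Last nonzero remainder: −3a^3+18a^2−15a−36. Dividing through by −3 gives the monic gcd a^3−6a^2+5a+12.
Cancel a^3−6a^2+5a+12 from numerator and denominator to get the reduced form.

(a^2−4)/(2a−2)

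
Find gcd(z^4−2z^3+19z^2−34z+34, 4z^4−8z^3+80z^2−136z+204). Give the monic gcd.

Euclidean algorithm in ℚ[z]:
  z^4−2z^3+19z^2−34z+34 = (1/4)(4z^4−8z^3+80z^2−136z+204) + (−z^2−17)
  4z^4−8z^3+80z^2−136z+204 = (−4z^2+8z−12)(−z^2−17) + (0)
Last nonzero remainder: −z^2−17. Dividing through by −1 gives the monic gcd z^2+17.

z^2+17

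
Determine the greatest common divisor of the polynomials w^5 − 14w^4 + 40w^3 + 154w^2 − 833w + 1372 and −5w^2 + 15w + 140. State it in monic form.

w^2 − 3w − 28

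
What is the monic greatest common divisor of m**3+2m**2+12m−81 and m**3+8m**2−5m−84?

m−3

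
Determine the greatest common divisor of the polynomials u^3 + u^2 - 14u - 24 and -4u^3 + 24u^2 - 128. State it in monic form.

u^2 - 2u - 8

Apply the Euclidean algorithm:
  u^3 + u^2 - 14u - 24 = (-1/4)(-4u^3 + 24u^2 - 128) + (7u^2 - 14u - 56)
  -4u^3 + 24u^2 - 128 = (-(4/7)u + 16/7)(7u^2 - 14u - 56) + (0)
Last nonzero remainder: 7u^2 - 14u - 56. Dividing through by 7 gives the monic gcd u^2 - 2u - 8.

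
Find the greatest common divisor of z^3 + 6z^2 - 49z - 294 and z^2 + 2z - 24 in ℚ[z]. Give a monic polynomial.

z + 6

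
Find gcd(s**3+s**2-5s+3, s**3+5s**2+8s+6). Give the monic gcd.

Apply the Euclidean algorithm:
  s**3+s**2-5s+3 = (s**3+5s**2+8s+6) + (-4s**2-13s-3)
  s**3+5s**2+8s+6 = (-(1/4)s-7/16)(-4s**2-13s-3) + ((25/16)s+75/16)
  -4s**2-13s-3 = (-(64/25)s-16/25)((25/16)s+75/16) + (0)
Last nonzero remainder: (25/16)s+75/16. Dividing through by 25/16 gives the monic gcd s+3.

s+3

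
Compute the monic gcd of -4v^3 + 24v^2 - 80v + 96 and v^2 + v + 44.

Repeated division with remainder:
  -4v^3 + 24v^2 - 80v + 96 = (-4v + 28)(v^2 + v + 44) + (68v - 1136)
  v^2 + v + 44 = ((1/68)v + 301/1156)(68v - 1136) + (98200/289)
  68v - 1136 = ((4913/24550)v - 41038/12275)(98200/289) + (0)
The last nonzero remainder is the constant 98200/289, so the polynomials are coprime and gcd = 1.

1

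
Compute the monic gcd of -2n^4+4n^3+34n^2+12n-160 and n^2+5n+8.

n^2+5n+8

Apply the Euclidean algorithm:
  -2n^4+4n^3+34n^2+12n-160 = (-2n^2+14n-20)(n^2+5n+8) + (0)
The last nonzero remainder n^2+5n+8 is already monic.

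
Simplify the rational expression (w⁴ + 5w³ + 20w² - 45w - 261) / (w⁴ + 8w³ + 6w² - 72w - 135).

Apply the Euclidean algorithm:
  w⁴ + 5w³ + 20w² - 45w - 261 = (w⁴ + 8w³ + 6w² - 72w - 135) + (-3w³ + 14w² + 27w - 126)
  w⁴ + 8w³ + 6w² - 72w - 135 = (-(1/3)w - 38/9)(-3w³ + 14w² + 27w - 126) + ((667/9)w² - 667)
  -3w³ + 14w² + 27w - 126 = (-(27/667)w + 126/667)((667/9)w² - 667) + (0)
Last nonzero remainder: (667/9)w² - 667. Dividing through by 667/9 gives the monic gcd w² - 9.
Cancel w² - 9 from numerator and denominator to get the reduced form.

(w² + 5w + 29)/(w² + 8w + 15)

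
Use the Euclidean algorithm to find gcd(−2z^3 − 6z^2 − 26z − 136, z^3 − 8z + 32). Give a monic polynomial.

z + 4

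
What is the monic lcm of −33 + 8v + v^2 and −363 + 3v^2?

Euclidean algorithm in ℚ[v]:
  v^2 + 8v − 33 = (1/3)(3v^2 − 363) + (8v + 88)
  3v^2 − 363 = ((3/8)v − 33/8)(8v + 88) + (0)
Last nonzero remainder: 8v + 88. Dividing through by 8 gives the monic gcd v + 11.
Then lcm(f, g) = f·g / gcd(f, g); expanding and making the result monic gives the answer.

363 − 121v − 3v^2 + v^3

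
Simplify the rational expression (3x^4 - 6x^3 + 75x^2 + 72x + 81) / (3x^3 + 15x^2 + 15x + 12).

Euclidean algorithm in ℚ[x]:
  3x^4 - 6x^3 + 75x^2 + 72x + 81 = (x - 7)(3x^3 + 15x^2 + 15x + 12) + (165x^2 + 165x + 165)
  3x^3 + 15x^2 + 15x + 12 = ((1/55)x + 4/55)(165x^2 + 165x + 165) + (0)
Last nonzero remainder: 165x^2 + 165x + 165. Dividing through by 165 gives the monic gcd x^2 + x + 1.
Cancel x^2 + x + 1 from numerator and denominator to get the reduced form.

(x^2 - 3x + 27)/(x + 4)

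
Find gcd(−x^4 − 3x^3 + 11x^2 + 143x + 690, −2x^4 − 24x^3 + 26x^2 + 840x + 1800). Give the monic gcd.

x^2 − x − 30

Euclidean algorithm in ℚ[x]:
  −x^4 − 3x^3 + 11x^2 + 143x + 690 = (1/2)(−2x^4 − 24x^3 + 26x^2 + 840x + 1800) + (9x^3 − 2x^2 − 277x − 210)
  −2x^4 − 24x^3 + 26x^2 + 840x + 1800 = (−(2/9)x − 220/81)(9x^3 − 2x^2 − 277x − 210) + (−(3320/81)x^2 + (3320/81)x + 33200/27)
  9x^3 − 2x^2 − 277x − 210 = (−(729/3320)x − 567/3320)(−(3320/81)x^2 + (3320/81)x + 33200/27) + (0)
Last nonzero remainder: −(3320/81)x^2 + (3320/81)x + 33200/27. Dividing through by −3320/81 gives the monic gcd x^2 − x − 30.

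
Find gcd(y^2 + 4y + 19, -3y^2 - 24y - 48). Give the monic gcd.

1

Repeated division with remainder:
  y^2 + 4y + 19 = (-1/3)(-3y^2 - 24y - 48) + (-4y + 3)
  -3y^2 - 24y - 48 = ((3/4)y + 105/16)(-4y + 3) + (-1083/16)
  -4y + 3 = ((64/1083)y - 16/361)(-1083/16) + (0)
The last nonzero remainder is the constant -1083/16, so the polynomials are coprime and gcd = 1.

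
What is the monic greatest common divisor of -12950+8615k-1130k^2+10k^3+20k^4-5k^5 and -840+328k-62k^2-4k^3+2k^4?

By polynomial division,
  -5k^5+20k^4+10k^3-1130k^2+8615k-12950 = (-(5/2)k+5)(2k^4-4k^3-62k^2+328k-840) + (-125k^3+4875k-8750)
  2k^4-4k^3-62k^2+328k-840 = (-(2/125)k+4/125)(-125k^3+4875k-8750) + (16k^2+32k-560)
  -125k^3+4875k-8750 = (-(125/16)k+125/8)(16k^2+32k-560) + (0)
Last nonzero remainder: 16k^2+32k-560. Dividing through by 16 gives the monic gcd k^2+2k-35.

-35+2k+k^2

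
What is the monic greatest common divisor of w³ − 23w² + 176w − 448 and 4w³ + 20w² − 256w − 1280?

Repeated division with remainder:
  w³ − 23w² + 176w − 448 = (1/4)(4w³ + 20w² − 256w − 1280) + (−28w² + 240w − 128)
  4w³ + 20w² − 256w − 1280 = (−(1/7)w − 95/49)(−28w² + 240w − 128) + ((9360/49)w − 74880/49)
  −28w² + 240w − 128 = (−(343/2340)w + 49/585)((9360/49)w − 74880/49) + (0)
Last nonzero remainder: (9360/49)w − 74880/49. Dividing through by 9360/49 gives the monic gcd w − 8.

w − 8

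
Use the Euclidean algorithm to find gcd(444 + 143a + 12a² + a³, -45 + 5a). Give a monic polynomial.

By polynomial division,
  a³ + 12a² + 143a + 444 = ((1/5)a² + (21/5)a + 332/5)(5a - 45) + (3432)
  5a - 45 = ((5/3432)a - 15/1144)(3432) + (0)
The last nonzero remainder is the constant 3432, so the polynomials are coprime and gcd = 1.

1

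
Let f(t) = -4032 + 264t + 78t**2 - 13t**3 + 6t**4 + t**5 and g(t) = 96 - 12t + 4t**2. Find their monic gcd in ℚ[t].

Apply the Euclidean algorithm:
  t**5 + 6t**4 - 13t**3 + 78t**2 + 264t - 4032 = ((1/4)t**3 + (9/4)t**2 - (5/2)t - 42)(4t**2 - 12t + 96) + (0)
Last nonzero remainder: 4t**2 - 12t + 96. Dividing through by 4 gives the monic gcd t**2 - 3t + 24.

24 - 3t + t**2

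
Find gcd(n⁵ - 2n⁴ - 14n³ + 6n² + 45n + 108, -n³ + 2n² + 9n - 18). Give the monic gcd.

n² - 9

Apply the Euclidean algorithm:
  n⁵ - 2n⁴ - 14n³ + 6n² + 45n + 108 = (-n² + 5)(-n³ + 2n² + 9n - 18) + (-22n² + 198)
  -n³ + 2n² + 9n - 18 = ((1/22)n - 1/11)(-22n² + 198) + (0)
Last nonzero remainder: -22n² + 198. Dividing through by -22 gives the monic gcd n² - 9.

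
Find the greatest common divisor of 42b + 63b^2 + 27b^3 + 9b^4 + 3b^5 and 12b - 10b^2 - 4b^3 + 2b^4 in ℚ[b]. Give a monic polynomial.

By polynomial division,
  3b^5 + 9b^4 + 27b^3 + 63b^2 + 42b = ((3/2)b + 15/2)(2b^4 - 4b^3 - 10b^2 + 12b) + (72b^3 + 120b^2 - 48b)
  2b^4 - 4b^3 - 10b^2 + 12b = ((1/36)b - 11/108)(72b^3 + 120b^2 - 48b) + ((32/9)b^2 + (64/9)b)
  72b^3 + 120b^2 - 48b = ((81/4)b - 27/4)((32/9)b^2 + (64/9)b) + (0)
Last nonzero remainder: (32/9)b^2 + (64/9)b. Dividing through by 32/9 gives the monic gcd b^2 + 2b.

2b + b^2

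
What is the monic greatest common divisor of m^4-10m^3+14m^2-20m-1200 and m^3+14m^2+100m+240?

m+4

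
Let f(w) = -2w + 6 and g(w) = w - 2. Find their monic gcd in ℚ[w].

Apply the Euclidean algorithm:
  -2w + 6 = (-2)(w - 2) + (2)
  w - 2 = ((1/2)w - 1)(2) + (0)
The last nonzero remainder is the constant 2, so the polynomials are coprime and gcd = 1.

1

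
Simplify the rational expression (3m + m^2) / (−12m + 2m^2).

(3 + m)/(−12 + 2m)

By polynomial division,
  m^2 + 3m = (1/2)(2m^2 − 12m) + (9m)
  2m^2 − 12m = ((2/9)m − 4/3)(9m) + (0)
Last nonzero remainder: 9m. Dividing through by 9 gives the monic gcd m.
Cancel m from numerator and denominator to get the reduced form.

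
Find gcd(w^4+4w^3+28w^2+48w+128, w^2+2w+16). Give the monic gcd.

Repeated division with remainder:
  w^4+4w^3+28w^2+48w+128 = (w^2+2w+8)(w^2+2w+16) + (0)
The last nonzero remainder w^2+2w+16 is already monic.

w^2+2w+16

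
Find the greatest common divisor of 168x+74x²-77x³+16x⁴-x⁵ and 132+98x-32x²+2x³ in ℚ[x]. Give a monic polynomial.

-6-5x+x²

Apply the Euclidean algorithm:
  -x⁵+16x⁴-77x³+74x²+168x = (-(1/2)x²-14)(2x³-32x²+98x+132) + (-308x²+1540x+1848)
  2x³-32x²+98x+132 = (-(1/154)x+1/14)(-308x²+1540x+1848) + (0)
Last nonzero remainder: -308x²+1540x+1848. Dividing through by -308 gives the monic gcd x²-5x-6.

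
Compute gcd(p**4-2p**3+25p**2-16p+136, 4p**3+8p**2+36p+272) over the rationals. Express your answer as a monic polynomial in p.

p**2-2p+17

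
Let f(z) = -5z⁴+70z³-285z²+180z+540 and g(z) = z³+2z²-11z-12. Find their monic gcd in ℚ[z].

z²-2z-3

Repeated division with remainder:
  -5z⁴+70z³-285z²+180z+540 = (-5z+80)(z³+2z²-11z-12) + (-500z²+1000z+1500)
  z³+2z²-11z-12 = (-(1/500)z-1/125)(-500z²+1000z+1500) + (0)
Last nonzero remainder: -500z²+1000z+1500. Dividing through by -500 gives the monic gcd z²-2z-3.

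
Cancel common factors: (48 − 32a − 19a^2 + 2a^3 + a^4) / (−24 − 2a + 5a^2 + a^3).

(4 − 5a + a^2)/(−2 + a)

Euclidean algorithm in ℚ[a]:
  a^4 + 2a^3 − 19a^2 − 32a + 48 = (a − 3)(a^3 + 5a^2 − 2a − 24) + (−2a^2 − 14a − 24)
  a^3 + 5a^2 − 2a − 24 = (−(1/2)a + 1)(−2a^2 − 14a − 24) + (0)
Last nonzero remainder: −2a^2 − 14a − 24. Dividing through by −2 gives the monic gcd a^2 + 7a + 12.
Cancel a^2 + 7a + 12 from numerator and denominator to get the reduced form.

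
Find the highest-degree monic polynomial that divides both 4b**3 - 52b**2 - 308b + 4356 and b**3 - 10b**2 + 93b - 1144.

Euclidean algorithm in ℚ[b]:
  4b**3 - 52b**2 - 308b + 4356 = (4)(b**3 - 10b**2 + 93b - 1144) + (-12b**2 - 680b + 8932)
  b**3 - 10b**2 + 93b - 1144 = (-(1/12)b + 50/9)(-12b**2 - 680b + 8932) + ((41536/9)b - 456896/9)
  -12b**2 - 680b + 8932 = (-(27/10384)b - 1827/10384)((41536/9)b - 456896/9) + (0)
Last nonzero remainder: (41536/9)b - 456896/9. Dividing through by 41536/9 gives the monic gcd b - 11.

b - 11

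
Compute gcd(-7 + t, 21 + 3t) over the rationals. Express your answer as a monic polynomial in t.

Apply the Euclidean algorithm:
  t - 7 = (1/3)(3t + 21) + (-14)
  3t + 21 = (-(3/14)t - 3/2)(-14) + (0)
The last nonzero remainder is the constant -14, so the polynomials are coprime and gcd = 1.

1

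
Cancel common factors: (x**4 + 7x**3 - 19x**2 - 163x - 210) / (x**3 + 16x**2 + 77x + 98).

Apply the Euclidean algorithm:
  x**4 + 7x**3 - 19x**2 - 163x - 210 = (x - 9)(x**3 + 16x**2 + 77x + 98) + (48x**2 + 432x + 672)
  x**3 + 16x**2 + 77x + 98 = ((1/48)x + 7/48)(48x**2 + 432x + 672) + (0)
Last nonzero remainder: 48x**2 + 432x + 672. Dividing through by 48 gives the monic gcd x**2 + 9x + 14.
Cancel x**2 + 9x + 14 from numerator and denominator to get the reduced form.

(x**2 - 2x - 15)/(x + 7)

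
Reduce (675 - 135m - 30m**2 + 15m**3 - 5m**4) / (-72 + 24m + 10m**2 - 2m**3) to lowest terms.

Euclidean algorithm in ℚ[m]:
  -5m**4 + 15m**3 - 30m**2 - 135m + 675 = ((5/2)m + 5)(-2m**3 + 10m**2 + 24m - 72) + (-140m**2 - 75m + 1035)
  -2m**3 + 10m**2 + 24m - 72 = ((1/70)m - 31/392)(-140m**2 - 75m + 1035) + ((1287/392)m + 3861/392)
  -140m**2 - 75m + 1035 = (-(54880/1287)m + 45080/429)((1287/392)m + 3861/392) + (0)
Last nonzero remainder: (1287/392)m + 3861/392. Dividing through by 1287/392 gives the monic gcd m + 3.
Cancel m + 3 from numerator and denominator to get the reduced form.

(-225 + 120m - 30m**2 + 5m**3)/(24 - 16m + 2m**2)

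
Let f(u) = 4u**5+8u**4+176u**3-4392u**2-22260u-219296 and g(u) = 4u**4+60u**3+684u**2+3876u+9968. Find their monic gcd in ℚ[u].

Euclidean algorithm in ℚ[u]:
  4u**5+8u**4+176u**3-4392u**2-22260u-219296 = (u-13)(4u**4+60u**3+684u**2+3876u+9968) + (272u**3+624u**2+18160u-89712)
  4u**4+60u**3+684u**2+3876u+9968 = ((1/68)u+54/289)(272u**3+624u**2+18160u-89712) + ((86800/289)u**2+(520800/289)u+7725200/289)
  272u**3+624u**2+18160u-89712 = ((4913/5425)u-2601/775)((86800/289)u**2+(520800/289)u+7725200/289) + (0)
Last nonzero remainder: (86800/289)u**2+(520800/289)u+7725200/289. Dividing through by 86800/289 gives the monic gcd u**2+6u+89.

u**2+6u+89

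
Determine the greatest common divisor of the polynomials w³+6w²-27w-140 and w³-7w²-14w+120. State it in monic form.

w²-w-20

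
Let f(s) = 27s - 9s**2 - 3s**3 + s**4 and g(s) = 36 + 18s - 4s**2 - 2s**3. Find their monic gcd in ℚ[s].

-9 + s**2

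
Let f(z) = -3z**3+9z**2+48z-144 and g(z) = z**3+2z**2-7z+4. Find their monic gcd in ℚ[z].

Euclidean algorithm in ℚ[z]:
  -3z**3+9z**2+48z-144 = (-3)(z**3+2z**2-7z+4) + (15z**2+27z-132)
  z**3+2z**2-7z+4 = ((1/15)z+1/75)(15z**2+27z-132) + ((36/25)z+144/25)
  15z**2+27z-132 = ((125/12)z-275/12)((36/25)z+144/25) + (0)
Last nonzero remainder: (36/25)z+144/25. Dividing through by 36/25 gives the monic gcd z+4.

z+4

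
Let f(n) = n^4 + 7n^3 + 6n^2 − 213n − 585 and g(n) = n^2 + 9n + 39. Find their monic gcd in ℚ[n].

n^2 + 9n + 39

Repeated division with remainder:
  n^4 + 7n^3 + 6n^2 − 213n − 585 = (n^2 − 2n − 15)(n^2 + 9n + 39) + (0)
The last nonzero remainder n^2 + 9n + 39 is already monic.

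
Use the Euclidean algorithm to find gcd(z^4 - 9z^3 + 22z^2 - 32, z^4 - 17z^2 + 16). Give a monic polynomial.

z^2 - 3z - 4

By polynomial division,
  z^4 - 9z^3 + 22z^2 - 32 = (z^4 - 17z^2 + 16) + (-9z^3 + 39z^2 - 48)
  z^4 - 17z^2 + 16 = (-(1/9)z - 13/27)(-9z^3 + 39z^2 - 48) + ((16/9)z^2 - (16/3)z - 64/9)
  -9z^3 + 39z^2 - 48 = (-(81/16)z + 27/4)((16/9)z^2 - (16/3)z - 64/9) + (0)
Last nonzero remainder: (16/9)z^2 - (16/3)z - 64/9. Dividing through by 16/9 gives the monic gcd z^2 - 3z - 4.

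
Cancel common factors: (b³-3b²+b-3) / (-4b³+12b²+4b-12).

By polynomial division,
  b³-3b²+b-3 = (-1/4)(-4b³+12b²+4b-12) + (2b-6)
  -4b³+12b²+4b-12 = (-2b²+2)(2b-6) + (0)
Last nonzero remainder: 2b-6. Dividing through by 2 gives the monic gcd b-3.
Cancel b-3 from numerator and denominator to get the reduced form.

(-b²-1)/(4b²-4)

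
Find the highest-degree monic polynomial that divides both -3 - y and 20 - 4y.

1

Apply the Euclidean algorithm:
  -y - 3 = (1/4)(-4y + 20) + (-8)
  -4y + 20 = ((1/2)y - 5/2)(-8) + (0)
The last nonzero remainder is the constant -8, so the polynomials are coprime and gcd = 1.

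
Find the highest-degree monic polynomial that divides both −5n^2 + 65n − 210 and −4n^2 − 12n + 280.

n − 7

By polynomial division,
  −5n^2 + 65n − 210 = (5/4)(−4n^2 − 12n + 280) + (80n − 560)
  −4n^2 − 12n + 280 = (−(1/20)n − 1/2)(80n − 560) + (0)
Last nonzero remainder: 80n − 560. Dividing through by 80 gives the monic gcd n − 7.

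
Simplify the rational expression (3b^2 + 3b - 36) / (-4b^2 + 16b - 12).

Euclidean algorithm in ℚ[b]:
  3b^2 + 3b - 36 = (-3/4)(-4b^2 + 16b - 12) + (15b - 45)
  -4b^2 + 16b - 12 = (-(4/15)b + 4/15)(15b - 45) + (0)
Last nonzero remainder: 15b - 45. Dividing through by 15 gives the monic gcd b - 3.
Cancel b - 3 from numerator and denominator to get the reduced form.

(-3b - 12)/(4b - 4)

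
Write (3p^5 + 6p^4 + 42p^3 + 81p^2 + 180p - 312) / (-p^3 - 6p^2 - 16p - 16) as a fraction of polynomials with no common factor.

Apply the Euclidean algorithm:
  3p^5 + 6p^4 + 42p^3 + 81p^2 + 180p - 312 = (-3p^2 + 12p - 66)(-p^3 - 6p^2 - 16p - 16) + (-171p^2 - 684p - 1368)
  -p^3 - 6p^2 - 16p - 16 = ((1/171)p + 2/171)(-171p^2 - 684p - 1368) + (0)
Last nonzero remainder: -171p^2 - 684p - 1368. Dividing through by -171 gives the monic gcd p^2 + 4p + 8.
Cancel p^2 + 4p + 8 from numerator and denominator to get the reduced form.

(-3p^3 + 6p^2 - 42p + 39)/(p + 2)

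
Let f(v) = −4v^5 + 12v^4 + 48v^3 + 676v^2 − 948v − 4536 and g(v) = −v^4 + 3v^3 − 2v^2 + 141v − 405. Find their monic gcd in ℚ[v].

Repeated division with remainder:
  −4v^5 + 12v^4 + 48v^3 + 676v^2 − 948v − 4536 = (4v)(−v^4 + 3v^3 − 2v^2 + 141v − 405) + (56v^3 + 112v^2 + 672v − 4536)
  −v^4 + 3v^3 − 2v^2 + 141v − 405 = (−(1/56)v + 5/56)(56v^3 + 112v^2 + 672v − 4536) + (0)
Last nonzero remainder: 56v^3 + 112v^2 + 672v − 4536. Dividing through by 56 gives the monic gcd v^3 + 2v^2 + 12v − 81.

v^3 + 2v^2 + 12v − 81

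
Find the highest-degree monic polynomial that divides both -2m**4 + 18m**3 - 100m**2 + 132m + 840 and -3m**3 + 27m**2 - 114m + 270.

m - 5

Apply the Euclidean algorithm:
  -2m**4 + 18m**3 - 100m**2 + 132m + 840 = ((2/3)m)(-3m**3 + 27m**2 - 114m + 270) + (-24m**2 - 48m + 840)
  -3m**3 + 27m**2 - 114m + 270 = ((1/8)m - 11/8)(-24m**2 - 48m + 840) + (-285m + 1425)
  -24m**2 - 48m + 840 = ((8/95)m + 56/95)(-285m + 1425) + (0)
Last nonzero remainder: -285m + 1425. Dividing through by -285 gives the monic gcd m - 5.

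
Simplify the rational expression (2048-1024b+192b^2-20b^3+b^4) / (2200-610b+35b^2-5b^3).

Apply the Euclidean algorithm:
  b^4-20b^3+192b^2-1024b+2048 = (-(1/5)b+13/5)(-5b^3+35b^2-610b+2200) + (-21b^2+1002b-3672)
  -5b^3+35b^2-610b+2200 = ((5/21)b+475/49)(-21b^2+1002b-3672) + (-(463000/49)b+1852000/49)
  -21b^2+1002b-3672 = ((1029/463000)b-22491/231500)(-(463000/49)b+1852000/49) + (0)
Last nonzero remainder: -(463000/49)b+1852000/49. Dividing through by -463000/49 gives the monic gcd b-4.
Cancel b-4 from numerator and denominator to get the reduced form.

(512-128b+16b^2-b^3)/(550-15b+5b^2)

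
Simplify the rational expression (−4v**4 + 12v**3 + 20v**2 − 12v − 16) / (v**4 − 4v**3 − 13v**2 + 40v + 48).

Apply the Euclidean algorithm:
  −4v**4 + 12v**3 + 20v**2 − 12v − 16 = (−4)(v**4 − 4v**3 − 13v**2 + 40v + 48) + (−4v**3 − 32v**2 + 148v + 176)
  v**4 − 4v**3 − 13v**2 + 40v + 48 = (−(1/4)v + 3)(−4v**3 − 32v**2 + 148v + 176) + (120v**2 − 360v − 480)
  −4v**3 − 32v**2 + 148v + 176 = (−(1/30)v − 11/30)(120v**2 − 360v − 480) + (0)
Last nonzero remainder: 120v**2 − 360v − 480. Dividing through by 120 gives the monic gcd v**2 − 3v − 4.
Cancel v**2 − 3v − 4 from numerator and denominator to get the reduced form.

(−4v**2 + 4)/(v**2 − v − 12)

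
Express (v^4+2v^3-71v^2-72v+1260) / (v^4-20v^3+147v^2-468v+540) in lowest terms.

Apply the Euclidean algorithm:
  v^4+2v^3-71v^2-72v+1260 = (v^4-20v^3+147v^2-468v+540) + (22v^3-218v^2+396v+720)
  v^4-20v^3+147v^2-468v+540 = ((1/22)v-111/242)(22v^3-218v^2+396v+720) + ((3510/121)v^2-(3510/11)v+105300/121)
  22v^3-218v^2+396v+720 = ((1331/1755)v+484/585)((3510/121)v^2-(3510/11)v+105300/121) + (0)
Last nonzero remainder: (3510/121)v^2-(3510/11)v+105300/121. Dividing through by 3510/121 gives the monic gcd v^2-11v+30.
Cancel v^2-11v+30 from numerator and denominator to get the reduced form.

(v^2+13v+42)/(v^2-9v+18)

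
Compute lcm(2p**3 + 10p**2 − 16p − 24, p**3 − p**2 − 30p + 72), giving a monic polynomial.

Euclidean algorithm in ℚ[p]:
  2p**3 + 10p**2 − 16p − 24 = (2)(p**3 − p**2 − 30p + 72) + (12p**2 + 44p − 168)
  p**3 − p**2 − 30p + 72 = ((1/12)p − 7/18)(12p**2 + 44p − 168) + ((10/9)p + 20/3)
  12p**2 + 44p − 168 = ((54/5)p − 126/5)((10/9)p + 20/3) + (0)
Last nonzero remainder: (10/9)p + 20/3. Dividing through by 10/9 gives the monic gcd p + 6.
Then lcm(f, g) = f·g / gcd(f, g); expanding and making the result monic gives the answer.

p**5 − 2p**4 − 31p**3 + 104p**2 − 12p − 144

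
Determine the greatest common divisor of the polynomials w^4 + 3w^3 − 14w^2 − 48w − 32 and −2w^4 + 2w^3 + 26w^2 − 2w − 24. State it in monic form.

By polynomial division,
  w^4 + 3w^3 − 14w^2 − 48w − 32 = (−1/2)(−2w^4 + 2w^3 + 26w^2 − 2w − 24) + (4w^3 − w^2 − 49w − 44)
  −2w^4 + 2w^3 + 26w^2 − 2w − 24 = (−(1/2)w + 3/8)(4w^3 − w^2 − 49w − 44) + ((15/8)w^2 − (45/8)w − 15/2)
  4w^3 − w^2 − 49w − 44 = ((32/15)w + 88/15)((15/8)w^2 − (45/8)w − 15/2) + (0)
Last nonzero remainder: (15/8)w^2 − (45/8)w − 15/2. Dividing through by 15/8 gives the monic gcd w^2 − 3w − 4.

w^2 − 3w − 4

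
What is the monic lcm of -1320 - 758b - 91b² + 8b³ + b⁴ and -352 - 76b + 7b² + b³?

By polynomial division,
  b⁴ + 8b³ - 91b² - 758b - 1320 = (b + 1)(b³ + 7b² - 76b - 352) + (-22b² - 330b - 968)
  b³ + 7b² - 76b - 352 = (-(1/22)b + 4/11)(-22b² - 330b - 968) + (0)
Last nonzero remainder: -22b² - 330b - 968. Dividing through by -22 gives the monic gcd b² + 15b + 44.
Then lcm(f, g) = f·g / gcd(f, g); expanding and making the result monic gives the answer.

10560 + 4744b - 30b² - 155b³ + b⁵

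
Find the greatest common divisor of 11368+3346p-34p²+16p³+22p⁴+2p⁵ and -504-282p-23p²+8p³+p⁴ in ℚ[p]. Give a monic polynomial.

28+11p+p²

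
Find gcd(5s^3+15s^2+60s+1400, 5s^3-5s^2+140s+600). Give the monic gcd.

By polynomial division,
  5s^3+15s^2+60s+1400 = (5s^3-5s^2+140s+600) + (20s^2-80s+800)
  5s^3-5s^2+140s+600 = ((1/4)s+3/4)(20s^2-80s+800) + (0)
Last nonzero remainder: 20s^2-80s+800. Dividing through by 20 gives the monic gcd s^2-4s+40.

s^2-4s+40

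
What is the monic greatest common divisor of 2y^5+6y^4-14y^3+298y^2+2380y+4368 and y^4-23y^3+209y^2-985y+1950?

Repeated division with remainder:
  2y^5+6y^4-14y^3+298y^2+2380y+4368 = (2y+52)(y^4-23y^3+209y^2-985y+1950) + (764y^3-8600y^2+49700y-97032)
  y^4-23y^3+209y^2-985y+1950 = ((1/764)y-2243/145924)(764y^3-8600y^2+49700y-97032) + ((428904/36481)y^2-(3431232/36481)y+16727256/36481)
  764y^3-8600y^2+49700y-97032 = ((6967871/107226)y-11345591/53613)((428904/36481)y^2-(3431232/36481)y+16727256/36481) + (0)
Last nonzero remainder: (428904/36481)y^2-(3431232/36481)y+16727256/36481. Dividing through by 428904/36481 gives the monic gcd y^2-8y+39.

y^2-8y+39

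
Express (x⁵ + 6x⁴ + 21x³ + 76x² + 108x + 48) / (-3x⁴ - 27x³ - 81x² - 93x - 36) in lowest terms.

Euclidean algorithm in ℚ[x]:
  x⁵ + 6x⁴ + 21x³ + 76x² + 108x + 48 = (-(1/3)x + 1)(-3x⁴ - 27x³ - 81x² - 93x - 36) + (21x³ + 126x² + 189x + 84)
  -3x⁴ - 27x³ - 81x² - 93x - 36 = (-(1/7)x - 3/7)(21x³ + 126x² + 189x + 84) + (0)
Last nonzero remainder: 21x³ + 126x² + 189x + 84. Dividing through by 21 gives the monic gcd x³ + 6x² + 9x + 4.
Cancel x³ + 6x² + 9x + 4 from numerator and denominator to get the reduced form.

(-x² - 12)/(3x + 9)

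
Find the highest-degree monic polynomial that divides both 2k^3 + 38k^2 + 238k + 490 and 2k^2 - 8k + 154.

1

Apply the Euclidean algorithm:
  2k^3 + 38k^2 + 238k + 490 = (k + 23)(2k^2 - 8k + 154) + (268k - 3052)
  2k^2 - 8k + 154 = ((1/134)k + 495/8978)(268k - 3052) + (1446676/4489)
  268k - 3052 = ((300763/361669)k - 489301/51667)(1446676/4489) + (0)
The last nonzero remainder is the constant 1446676/4489, so the polynomials are coprime and gcd = 1.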